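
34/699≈0.0486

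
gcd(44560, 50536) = 8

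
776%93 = 32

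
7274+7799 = 15073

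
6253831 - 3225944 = 3027887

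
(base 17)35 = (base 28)20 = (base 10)56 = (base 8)70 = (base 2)111000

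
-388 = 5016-5404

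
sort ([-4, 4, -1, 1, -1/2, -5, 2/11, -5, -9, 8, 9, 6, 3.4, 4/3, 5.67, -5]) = [-9, -5, -5, -5, -4, -1, -1/2, 2/11, 1, 4/3, 3.4, 4, 5.67, 6, 8, 9]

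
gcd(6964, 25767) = 1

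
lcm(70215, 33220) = 3089460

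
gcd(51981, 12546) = 3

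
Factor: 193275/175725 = 11^(-1) * 71^(-1) * 859^1 = 859/781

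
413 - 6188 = -5775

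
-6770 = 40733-47503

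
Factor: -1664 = -1 * 2^7 * 13^1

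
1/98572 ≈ 0.0000101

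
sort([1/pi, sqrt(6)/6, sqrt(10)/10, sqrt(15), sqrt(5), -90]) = [-90, sqrt(10)/10, 1/pi, sqrt(6)/6, sqrt(5), sqrt(15)]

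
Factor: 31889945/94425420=2^(-2) * 3^(-1) * 43^(-1) * 661^1 * 9649^1 * 36599^(-1)=6377989/18885084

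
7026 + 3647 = 10673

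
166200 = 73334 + 92866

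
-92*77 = -7084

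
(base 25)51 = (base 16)7e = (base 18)70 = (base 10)126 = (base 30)46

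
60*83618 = 5017080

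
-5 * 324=-1620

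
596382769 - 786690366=-190307597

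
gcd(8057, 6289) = 1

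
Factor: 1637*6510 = 2^1*3^1*5^1*7^1*31^1*1637^1 = 10656870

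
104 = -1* (-104)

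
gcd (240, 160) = 80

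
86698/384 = 225 + 149/192 ≈ 225.78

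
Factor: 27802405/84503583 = 3^(-2)*5^1*17^(-1)*19^(-1)*41^(-1)*709^(-1)*1151^1*4831^1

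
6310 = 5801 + 509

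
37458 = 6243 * 6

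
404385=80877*5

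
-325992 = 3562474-3888466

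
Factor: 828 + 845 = 7^1*239^1 = 1673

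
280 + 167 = 447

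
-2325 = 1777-4102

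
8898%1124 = 1030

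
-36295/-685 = 7259/137 ≈ 52.99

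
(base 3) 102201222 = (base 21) j8b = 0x216e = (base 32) 8be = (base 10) 8558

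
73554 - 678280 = -604726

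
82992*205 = 17013360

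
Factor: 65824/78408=2^2*3^(-4)*17^1=68/81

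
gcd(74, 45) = 1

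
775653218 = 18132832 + 757520386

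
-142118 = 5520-147638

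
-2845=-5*569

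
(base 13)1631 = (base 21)77h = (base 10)3251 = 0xcb3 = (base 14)1283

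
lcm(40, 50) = 200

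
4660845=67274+4593571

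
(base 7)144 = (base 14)5b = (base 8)121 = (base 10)81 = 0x51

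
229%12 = 1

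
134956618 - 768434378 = -633477760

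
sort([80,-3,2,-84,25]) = [-84,-3,2,25,80]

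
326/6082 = 163/3041≈0.0536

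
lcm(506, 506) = 506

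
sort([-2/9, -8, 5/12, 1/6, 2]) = [-8, -2/9, 1/6, 5/12, 2]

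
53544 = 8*6693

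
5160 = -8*(-645)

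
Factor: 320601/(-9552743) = -1*3^1*31^(-1)*106867^1*308153^(-1)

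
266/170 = 1 + 48/85 ≈ 1.56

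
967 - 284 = 683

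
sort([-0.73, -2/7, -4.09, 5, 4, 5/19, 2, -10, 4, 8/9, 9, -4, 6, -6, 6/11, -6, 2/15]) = [-10, -6, -6, -4.09, -4, -0.73, -2/7, 2/15, 5/19, 6/11, 8/9, 2, 4, 4, 5, 6, 9]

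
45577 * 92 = 4193084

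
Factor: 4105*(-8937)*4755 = -1*3^4*5^2*317^1*331^1*821^1 = -174443760675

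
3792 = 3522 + 270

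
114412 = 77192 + 37220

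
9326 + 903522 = 912848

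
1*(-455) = -455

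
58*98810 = 5730980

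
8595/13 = 661 + 2/13 ≈ 661.15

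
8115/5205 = 541/347 ≈ 1.56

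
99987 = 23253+76734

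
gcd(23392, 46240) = 544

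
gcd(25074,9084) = 6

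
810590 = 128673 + 681917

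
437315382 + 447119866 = 884435248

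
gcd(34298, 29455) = 1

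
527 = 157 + 370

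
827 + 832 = 1659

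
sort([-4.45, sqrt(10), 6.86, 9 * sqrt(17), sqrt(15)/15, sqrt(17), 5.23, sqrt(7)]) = [-4.45, sqrt(15)/15, sqrt(7), sqrt(10), sqrt(17), 5.23, 6.86, 9 * sqrt(17)]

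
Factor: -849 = -1 * 3^1 * 283^1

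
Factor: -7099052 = -1 * 2^2 * 67^1 * 26489^1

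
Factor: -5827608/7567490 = -1 * 2^2 * 3^2 * 5^(-1) * 7^(-1) * 29^1 * 2791^1 * 108107^(-1) = -2913804/3783745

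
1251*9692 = 12124692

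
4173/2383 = 1 + 1790/2383≈1.75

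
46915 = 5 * 9383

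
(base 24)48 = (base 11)95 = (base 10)104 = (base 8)150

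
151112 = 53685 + 97427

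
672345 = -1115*(-603)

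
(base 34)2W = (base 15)6A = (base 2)1100100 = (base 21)4G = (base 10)100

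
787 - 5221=-4434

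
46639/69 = 675 + 64/69 ≈ 675.93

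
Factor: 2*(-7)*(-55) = 2^1*5^1*7^1*11^1 = 770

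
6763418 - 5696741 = 1066677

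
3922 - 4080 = -158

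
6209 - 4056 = 2153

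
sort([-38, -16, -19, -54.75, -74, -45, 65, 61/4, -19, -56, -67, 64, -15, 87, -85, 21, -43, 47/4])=[-85, -74, -67, -56, -54.75, -45, -43, -38, -19, -19, -16, -15, 47/4, 61/4, 21, 64, 65, 87]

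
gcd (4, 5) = 1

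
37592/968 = 4699/121 ≈ 38.83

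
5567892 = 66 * 84362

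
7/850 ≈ 0.00824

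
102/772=51/386 ≈ 0.132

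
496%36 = 28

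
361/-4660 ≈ -0.0775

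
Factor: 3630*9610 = 2^2*3^1*5^2*11^2*31^2 = 34884300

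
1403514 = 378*3713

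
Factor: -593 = -1*593^1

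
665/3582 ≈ 0.186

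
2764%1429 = 1335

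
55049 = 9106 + 45943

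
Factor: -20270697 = -1 * 3^1 * 6756899^1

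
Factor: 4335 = 3^1 * 5^1 * 17^2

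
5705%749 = 462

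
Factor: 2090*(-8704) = -1*2^10*5^1*11^1*17^1*19^1 = -18191360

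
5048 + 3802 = 8850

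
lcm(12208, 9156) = 36624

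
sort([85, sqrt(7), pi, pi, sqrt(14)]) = [sqrt(7), pi, pi, sqrt(14), 85]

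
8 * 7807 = 62456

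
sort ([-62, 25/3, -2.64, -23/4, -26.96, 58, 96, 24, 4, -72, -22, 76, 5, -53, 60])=[-72, -62, -53, -26.96, -22, -23/4, -2.64, 4, 5, 25/3, 24, 58, 60, 76, 96]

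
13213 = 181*73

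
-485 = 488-973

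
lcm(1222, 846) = 10998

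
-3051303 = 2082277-5133580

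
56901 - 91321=-34420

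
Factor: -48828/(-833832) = 2^(-1) * 3^(-1) * 13^1 * 37^(-1) = 13/222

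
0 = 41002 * 0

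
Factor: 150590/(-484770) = -1 * 3^(-1) * 13^(-1) * 37^2 * 113^(-1) = -1369/4407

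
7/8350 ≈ 0.000838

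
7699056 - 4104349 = 3594707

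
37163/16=2322 + 11/16 ≈ 2322.69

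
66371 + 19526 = 85897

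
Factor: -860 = -1 * 2^2 * 5^1 * 43^1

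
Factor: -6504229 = -1*1997^1*3257^1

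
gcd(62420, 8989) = 1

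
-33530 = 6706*(-5)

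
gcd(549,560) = 1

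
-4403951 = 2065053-6469004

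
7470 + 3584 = 11054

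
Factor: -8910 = -1*2^1*3^4*5^1*11^1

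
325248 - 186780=138468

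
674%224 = 2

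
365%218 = 147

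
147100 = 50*2942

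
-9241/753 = -12-205/753 ≈ -12.27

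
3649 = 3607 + 42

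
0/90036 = 0 = 0.00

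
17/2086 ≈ 0.00815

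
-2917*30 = -87510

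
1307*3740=4888180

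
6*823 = 4938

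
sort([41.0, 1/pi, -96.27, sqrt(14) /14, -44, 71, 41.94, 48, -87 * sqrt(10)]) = [-87 * sqrt(10), -96.27, -44, sqrt(14) /14, 1/pi, 41.0, 41.94, 48, 71]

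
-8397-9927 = -18324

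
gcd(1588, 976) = 4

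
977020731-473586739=503433992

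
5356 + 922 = 6278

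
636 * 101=64236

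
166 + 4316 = 4482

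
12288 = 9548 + 2740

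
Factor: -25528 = -1*2^3*3191^1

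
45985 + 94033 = 140018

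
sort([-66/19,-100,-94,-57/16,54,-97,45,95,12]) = [-100,-97,-94,-57/16,-66/19,12,45,54,95]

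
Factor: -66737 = -1 * 11^1 * 6067^1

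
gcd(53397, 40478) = 1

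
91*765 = 69615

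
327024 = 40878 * 8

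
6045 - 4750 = 1295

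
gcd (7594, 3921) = 1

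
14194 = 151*94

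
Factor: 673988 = 2^2*7^1*24071^1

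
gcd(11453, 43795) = 1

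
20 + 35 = 55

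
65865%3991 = 2009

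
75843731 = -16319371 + 92163102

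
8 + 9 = 17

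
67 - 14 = 53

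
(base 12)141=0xc1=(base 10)193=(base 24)81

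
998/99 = 10 + 8/99 ≈ 10.08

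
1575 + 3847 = 5422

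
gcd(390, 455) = 65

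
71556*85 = 6082260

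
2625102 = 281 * 9342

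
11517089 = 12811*899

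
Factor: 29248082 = 2^1 * 14624041^1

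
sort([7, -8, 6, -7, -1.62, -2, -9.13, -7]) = [-9.13, -8, -7, -7, -2, -1.62, 6, 7]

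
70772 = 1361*52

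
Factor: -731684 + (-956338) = -1*2^1*3^2*7^1*13397^1 = -1688022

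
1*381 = 381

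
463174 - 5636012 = -5172838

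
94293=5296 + 88997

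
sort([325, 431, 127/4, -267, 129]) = [-267, 127/4, 129, 325, 431]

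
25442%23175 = 2267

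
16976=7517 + 9459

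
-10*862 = -8620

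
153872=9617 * 16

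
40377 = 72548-32171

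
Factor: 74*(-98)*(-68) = 2^4*7^2*17^1*37^1 = 493136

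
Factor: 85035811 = 7^1 * 19^1 * 43^1 * 14869^1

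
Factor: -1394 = -1*2^1*17^1*41^1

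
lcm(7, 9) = 63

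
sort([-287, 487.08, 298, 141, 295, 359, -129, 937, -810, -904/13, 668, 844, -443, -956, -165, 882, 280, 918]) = [-956, -810, -443, -287, -165, -129, -904/13, 141, 280, 295, 298, 359, 487.08, 668, 844, 882, 918, 937]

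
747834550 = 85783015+662051535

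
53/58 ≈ 0.914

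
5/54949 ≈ 0.0000910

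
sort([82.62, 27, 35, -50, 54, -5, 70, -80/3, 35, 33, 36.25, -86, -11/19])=[-86, -50, -80/3, -5, -11/19, 27, 33, 35, 35, 36.25, 54, 70, 82.62]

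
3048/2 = 1524 = 1524.00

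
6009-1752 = 4257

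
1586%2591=1586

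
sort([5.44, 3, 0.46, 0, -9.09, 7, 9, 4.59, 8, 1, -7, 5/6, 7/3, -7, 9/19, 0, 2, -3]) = [-9.09, -7, -7, -3, 0, 0, 0.46, 9/19, 5/6, 1, 2, 7/3, 3, 4.59, 5.44, 7, 8, 9]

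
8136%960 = 456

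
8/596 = 2/149 ≈ 0.0134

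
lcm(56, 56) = 56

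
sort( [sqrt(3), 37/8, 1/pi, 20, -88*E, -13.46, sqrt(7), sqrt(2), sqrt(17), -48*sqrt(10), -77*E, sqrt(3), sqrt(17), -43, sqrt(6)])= [-88*E, -77*E, -48*sqrt(10), -43, -13.46, 1/pi, sqrt(2), sqrt(3), sqrt(3), sqrt(6), sqrt(7), sqrt(17), sqrt(17), 37/8, 20]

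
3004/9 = 333+7/9 ≈ 333.78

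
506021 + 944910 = 1450931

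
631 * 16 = 10096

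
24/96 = 1/4 = 0.25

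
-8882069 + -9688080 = -18570149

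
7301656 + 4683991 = 11985647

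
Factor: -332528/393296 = -1*7^1*47^(-1)*523^(-1)*2969^1 = -20783/24581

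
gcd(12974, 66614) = 2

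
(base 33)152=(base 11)a42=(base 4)103220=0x4e8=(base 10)1256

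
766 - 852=-86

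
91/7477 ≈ 0.0122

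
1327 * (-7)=-9289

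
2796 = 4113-1317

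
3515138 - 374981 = 3140157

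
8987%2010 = 947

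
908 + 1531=2439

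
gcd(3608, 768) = 8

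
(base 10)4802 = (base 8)11302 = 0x12c2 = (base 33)4dh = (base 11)3676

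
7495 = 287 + 7208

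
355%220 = 135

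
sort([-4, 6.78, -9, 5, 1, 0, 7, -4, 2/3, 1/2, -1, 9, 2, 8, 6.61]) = [-9, -4, -4, -1, 0, 1/2, 2/3, 1, 2, 5, 6.61, 6.78, 7, 8, 9]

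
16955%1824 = 539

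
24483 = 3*8161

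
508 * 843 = 428244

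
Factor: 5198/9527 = 2^1 * 7^(-1) * 23^1 * 113^1 * 1361^(-1)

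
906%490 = 416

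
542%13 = 9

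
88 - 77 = 11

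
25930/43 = 603 + 1/43 ≈ 603.02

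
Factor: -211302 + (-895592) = -1 * 2^1 * 553447^1 = -1106894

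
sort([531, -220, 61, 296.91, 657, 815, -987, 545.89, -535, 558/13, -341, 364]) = [-987, -535, -341, -220, 558/13, 61, 296.91, 364, 531, 545.89, 657, 815]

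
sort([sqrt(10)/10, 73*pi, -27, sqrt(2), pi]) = [-27, sqrt(10)/10, sqrt(2), pi, 73*pi]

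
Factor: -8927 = -1*79^1*113^1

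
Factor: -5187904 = -1*2^6*103^1*787^1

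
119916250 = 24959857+94956393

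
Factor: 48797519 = 71^1*687289^1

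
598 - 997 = -399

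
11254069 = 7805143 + 3448926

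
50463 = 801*63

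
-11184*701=-7839984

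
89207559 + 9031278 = 98238837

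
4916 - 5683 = -767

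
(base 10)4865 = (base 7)20120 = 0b1001100000001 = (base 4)1030001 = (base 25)7jf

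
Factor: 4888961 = 7^1*11^1*63493^1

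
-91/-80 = 1 + 11/80 ≈ 1.14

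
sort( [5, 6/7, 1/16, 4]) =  [1/16, 6/7, 4, 5]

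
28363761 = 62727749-34363988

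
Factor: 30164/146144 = 2^(-3) * 4567^(-1) * 7541^1 = 7541/36536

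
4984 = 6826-1842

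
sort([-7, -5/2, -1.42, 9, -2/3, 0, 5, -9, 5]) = [-9, -7, -5/2, -1.42, -2/3, 0, 5, 5, 9]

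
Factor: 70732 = 2^2*17683^1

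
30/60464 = 15/30232 ≈ 0.000496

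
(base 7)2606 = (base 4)33122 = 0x3da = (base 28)176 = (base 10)986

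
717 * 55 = 39435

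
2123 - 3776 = -1653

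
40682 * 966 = 39298812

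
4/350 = 2/175 ≈ 0.0114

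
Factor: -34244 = -1*2^2*7^1*1223^1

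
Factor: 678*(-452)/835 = -1*2^3*3^1*5^(-1)*113^2*167^(-1) = -306456/835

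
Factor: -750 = -1 * 2^1 * 3^1 * 5^3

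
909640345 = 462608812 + 447031533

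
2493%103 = 21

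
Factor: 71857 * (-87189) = -1 * 3^1 * 181^1 * 397^1 * 29063^1 = -6265139973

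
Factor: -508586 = -1 * 2^1 * 13^1 * 31^1 * 631^1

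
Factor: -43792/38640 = -1 * 3^(-1) * 5^(-1) * 17^1 = -17/15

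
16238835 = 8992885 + 7245950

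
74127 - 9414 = 64713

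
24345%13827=10518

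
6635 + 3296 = 9931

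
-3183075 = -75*42441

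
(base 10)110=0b1101110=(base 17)68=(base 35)35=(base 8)156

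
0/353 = 0 = 0.00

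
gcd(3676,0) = 3676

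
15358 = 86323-70965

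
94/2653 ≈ 0.0354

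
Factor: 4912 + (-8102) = -1 * 2^1 * 5^1 * 11^1 * 29^1 = -3190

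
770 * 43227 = 33284790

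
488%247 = 241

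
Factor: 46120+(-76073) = -1*7^1*11^1*389^1 = -29953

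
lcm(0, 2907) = 0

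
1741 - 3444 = -1703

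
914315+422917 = 1337232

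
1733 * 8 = 13864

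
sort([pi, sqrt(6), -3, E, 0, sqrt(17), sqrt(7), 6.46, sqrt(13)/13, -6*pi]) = [-6*pi, -3, 0, sqrt(13)/13, sqrt(6), sqrt(7), E, pi, sqrt(17), 6.46]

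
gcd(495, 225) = 45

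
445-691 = -246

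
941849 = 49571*19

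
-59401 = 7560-66961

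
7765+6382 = 14147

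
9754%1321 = 507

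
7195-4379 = 2816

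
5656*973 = 5503288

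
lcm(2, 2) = 2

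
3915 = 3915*1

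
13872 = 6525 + 7347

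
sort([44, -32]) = [-32, 44]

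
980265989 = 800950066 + 179315923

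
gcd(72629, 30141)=1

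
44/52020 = 11/13005 ≈ 0.000846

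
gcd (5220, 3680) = 20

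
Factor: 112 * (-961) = -1 * 2^4 * 7^1 * 31^2 = -107632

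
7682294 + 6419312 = 14101606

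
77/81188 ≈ 0.000948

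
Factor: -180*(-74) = 2^3*3^2*5^1*37^1 = 13320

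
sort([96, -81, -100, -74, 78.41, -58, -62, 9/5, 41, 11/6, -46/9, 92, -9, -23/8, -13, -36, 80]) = [-100, -81, -74, -62, -58, -36, -13, -9, -46/9, -23/8, 9/5, 11/6, 41, 78.41, 80, 92, 96]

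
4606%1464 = 214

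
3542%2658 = 884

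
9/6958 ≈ 0.00129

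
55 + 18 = 73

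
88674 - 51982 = 36692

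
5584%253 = 18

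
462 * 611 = 282282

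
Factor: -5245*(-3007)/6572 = 2^(-2)*5^1*53^(-1)*97^1*1049^1 = 508765/212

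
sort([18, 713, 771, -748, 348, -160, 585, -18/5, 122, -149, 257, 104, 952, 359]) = [-748, -160, -149, -18/5, 18, 104, 122, 257, 348, 359, 585, 713, 771, 952]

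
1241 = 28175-26934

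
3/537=1/179 ≈ 0.00559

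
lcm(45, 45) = 45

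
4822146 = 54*89299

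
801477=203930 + 597547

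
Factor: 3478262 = 2^1 * 31^1 * 56101^1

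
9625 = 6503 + 3122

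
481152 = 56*8592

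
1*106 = 106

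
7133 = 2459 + 4674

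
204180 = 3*68060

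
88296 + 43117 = 131413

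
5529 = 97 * 57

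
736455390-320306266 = 416149124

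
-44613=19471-64084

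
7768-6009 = 1759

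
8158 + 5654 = 13812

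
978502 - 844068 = 134434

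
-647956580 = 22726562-670683142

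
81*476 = 38556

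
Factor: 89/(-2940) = -1*2^(-2)*3^(-1)*5^(-1)*7^(-2)*89^1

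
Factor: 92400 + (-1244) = 2^2 * 13^1 * 1753^1 = 91156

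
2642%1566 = 1076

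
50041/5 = 10008+1/5 = 10008.20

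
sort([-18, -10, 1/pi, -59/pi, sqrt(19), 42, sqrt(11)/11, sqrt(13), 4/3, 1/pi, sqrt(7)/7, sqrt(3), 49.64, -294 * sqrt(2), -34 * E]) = [-294 * sqrt(2), -34 * E, -59/pi, -18, -10, sqrt(11)/11, 1/pi, 1/pi, sqrt(7)/7, 4/3, sqrt(3), sqrt(13), sqrt(19), 42, 49.64]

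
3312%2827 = 485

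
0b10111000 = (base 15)c4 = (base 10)184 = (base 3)20211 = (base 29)6a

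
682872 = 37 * 18456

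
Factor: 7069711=11^1*642701^1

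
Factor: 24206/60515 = 2^1*5^(-1) = 2/5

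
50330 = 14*3595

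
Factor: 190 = 2^1*5^1*19^1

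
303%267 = 36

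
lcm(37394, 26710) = 186970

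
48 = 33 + 15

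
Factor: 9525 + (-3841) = 2^2*7^2*29^1 = 5684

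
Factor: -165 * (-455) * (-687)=-1 * 3^2 * 5^2 * 7^1 * 11^1 * 13^1 * 229^1=-51576525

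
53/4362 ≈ 0.0122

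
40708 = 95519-54811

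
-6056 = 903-6959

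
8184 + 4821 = 13005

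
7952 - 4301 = 3651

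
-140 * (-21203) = 2968420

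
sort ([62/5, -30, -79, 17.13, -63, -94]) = [-94, -79, -63, -30, 62/5, 17.13]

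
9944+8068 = 18012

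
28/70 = 2/5 = 0.40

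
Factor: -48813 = -1 * 3^1 * 53^1 * 307^1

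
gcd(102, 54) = 6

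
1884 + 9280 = 11164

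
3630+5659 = 9289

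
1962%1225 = 737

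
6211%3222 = 2989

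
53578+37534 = 91112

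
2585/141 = 18 + 1/3 ≈ 18.33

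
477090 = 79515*6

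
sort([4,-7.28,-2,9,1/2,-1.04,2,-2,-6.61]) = [-7.28,-6.61,-2,-2,-1.04,1/2,2,4,9]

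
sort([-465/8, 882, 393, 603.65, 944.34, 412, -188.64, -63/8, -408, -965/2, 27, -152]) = [-965/2, -408, -188.64, -152, -465/8, -63/8, 27, 393, 412, 603.65, 882, 944.34]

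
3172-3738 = -566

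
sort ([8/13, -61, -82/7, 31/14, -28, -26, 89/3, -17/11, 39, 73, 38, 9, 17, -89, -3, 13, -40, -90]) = [-90, -89, -61, -40, -28, -26, -82/7, -3, -17/11, 8/13, 31/14, 9, 13, 17, 89/3, 38, 39, 73]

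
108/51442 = 54/25721 ≈ 0.00210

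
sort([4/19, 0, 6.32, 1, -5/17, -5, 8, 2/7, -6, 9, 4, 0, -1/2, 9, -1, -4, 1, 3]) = [-6, -5, -4, -1, -1/2, -5/17, 0, 0, 4/19, 2/7, 1, 1, 3, 4, 6.32, 8, 9, 9]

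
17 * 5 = 85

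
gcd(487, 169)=1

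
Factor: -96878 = -1*2^1*59^1*821^1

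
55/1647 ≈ 0.0334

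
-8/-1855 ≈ 0.00431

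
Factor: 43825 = 5^2*1753^1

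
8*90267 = 722136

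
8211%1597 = 226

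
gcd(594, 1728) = 54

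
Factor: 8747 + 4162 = 3^1 * 13^1 * 331^1 = 12909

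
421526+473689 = 895215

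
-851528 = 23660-875188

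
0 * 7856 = 0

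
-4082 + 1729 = -2353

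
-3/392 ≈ -0.00765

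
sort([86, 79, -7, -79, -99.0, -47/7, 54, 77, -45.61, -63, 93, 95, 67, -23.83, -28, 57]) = [-99.0, -79, -63, -45.61, -28, -23.83, -7, -47/7, 54, 57, 67, 77, 79, 86, 93, 95]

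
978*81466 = 79673748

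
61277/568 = 107+501/568 ≈ 107.88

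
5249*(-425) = -2230825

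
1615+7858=9473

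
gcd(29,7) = 1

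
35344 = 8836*4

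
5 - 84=-79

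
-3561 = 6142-9703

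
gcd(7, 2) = 1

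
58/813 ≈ 0.0713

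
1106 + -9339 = -8233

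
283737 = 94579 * 3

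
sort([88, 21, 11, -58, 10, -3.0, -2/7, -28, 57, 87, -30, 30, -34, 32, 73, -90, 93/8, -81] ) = [-90, -81, -58, -34, -30, -28, -3.0, -2/7, 10, 11, 93/8, 21, 30, 32, 57, 73, 87, 88] 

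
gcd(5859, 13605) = 3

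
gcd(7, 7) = 7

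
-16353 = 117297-133650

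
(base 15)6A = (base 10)100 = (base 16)64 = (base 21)4G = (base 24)44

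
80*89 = 7120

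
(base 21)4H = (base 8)145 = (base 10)101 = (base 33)32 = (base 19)56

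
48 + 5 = 53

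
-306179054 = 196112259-502291313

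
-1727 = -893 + -834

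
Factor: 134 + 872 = 2^1 * 503^1 = 1006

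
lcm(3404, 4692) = 173604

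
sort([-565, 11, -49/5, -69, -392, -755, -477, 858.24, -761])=[-761, -755, -565, -477, -392, -69, -49/5, 11, 858.24]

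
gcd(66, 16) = 2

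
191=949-758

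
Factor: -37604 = -1*2^2*7^1*17^1*79^1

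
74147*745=55239515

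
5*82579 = 412895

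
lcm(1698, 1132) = 3396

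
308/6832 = 11/244 ≈ 0.0451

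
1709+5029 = 6738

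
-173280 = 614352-787632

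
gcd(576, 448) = 64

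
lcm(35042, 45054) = 315378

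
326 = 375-49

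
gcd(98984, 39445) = 1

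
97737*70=6841590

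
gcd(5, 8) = 1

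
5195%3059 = 2136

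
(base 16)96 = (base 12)106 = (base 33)4i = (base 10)150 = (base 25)60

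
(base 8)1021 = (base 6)2241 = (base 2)1000010001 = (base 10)529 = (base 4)20101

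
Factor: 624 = 2^4*3^1*13^1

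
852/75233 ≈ 0.0113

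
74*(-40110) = -2968140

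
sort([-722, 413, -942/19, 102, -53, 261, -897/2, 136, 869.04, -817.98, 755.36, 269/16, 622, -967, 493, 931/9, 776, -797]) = [-967, -817.98, -797, -722, -897/2, -53, -942/19, 269/16, 102, 931/9, 136, 261, 413, 493, 622, 755.36, 776, 869.04]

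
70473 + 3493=73966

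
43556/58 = 750 + 28/29 ≈ 750.97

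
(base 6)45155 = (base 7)24320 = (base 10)6335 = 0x18bf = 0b1100010111111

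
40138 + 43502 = 83640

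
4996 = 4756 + 240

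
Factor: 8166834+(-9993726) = -1*2^2*3^2*31^1*1637^1 = -1826892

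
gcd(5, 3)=1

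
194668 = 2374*82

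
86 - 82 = 4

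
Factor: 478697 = 478697^1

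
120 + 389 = 509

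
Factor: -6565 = -1*5^1*13^1*101^1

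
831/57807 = 277/19269 ≈ 0.0144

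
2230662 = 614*3633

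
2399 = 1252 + 1147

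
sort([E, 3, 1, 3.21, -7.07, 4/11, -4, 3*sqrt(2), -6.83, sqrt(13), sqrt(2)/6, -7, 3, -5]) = [-7.07, -7, -6.83, -5, -4, sqrt(2)/6, 4/11, 1, E, 3, 3, 3.21, sqrt(13), 3*sqrt(2)]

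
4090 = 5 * 818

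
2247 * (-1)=-2247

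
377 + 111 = 488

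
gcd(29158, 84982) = 2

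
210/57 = 3 + 13/19 ≈ 3.68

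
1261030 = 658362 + 602668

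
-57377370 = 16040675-73418045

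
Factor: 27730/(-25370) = -1*43^(-1)*47^1 = -47/43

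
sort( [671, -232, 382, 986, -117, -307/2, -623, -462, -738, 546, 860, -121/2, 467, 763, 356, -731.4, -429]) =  [-738, -731.4, -623, -462, -429, -232, -307/2, -117, -121/2, 356, 382, 467, 546, 671, 763, 860, 986]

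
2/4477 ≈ 0.000447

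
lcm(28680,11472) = 57360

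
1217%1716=1217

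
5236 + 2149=7385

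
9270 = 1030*9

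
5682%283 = 22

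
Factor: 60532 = 2^2*37^1*409^1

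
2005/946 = 2 + 113/946 ≈ 2.12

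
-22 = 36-58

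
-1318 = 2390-3708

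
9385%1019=214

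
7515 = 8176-661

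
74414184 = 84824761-10410577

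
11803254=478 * 24693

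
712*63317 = 45081704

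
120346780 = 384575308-264228528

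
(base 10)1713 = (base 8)3261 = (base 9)2313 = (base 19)4e3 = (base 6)11533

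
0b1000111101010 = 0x11ea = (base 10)4586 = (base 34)3wu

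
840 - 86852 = -86012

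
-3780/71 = -53 - 17/71 ≈ -53.24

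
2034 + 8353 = 10387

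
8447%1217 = 1145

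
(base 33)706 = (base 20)j19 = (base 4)1313031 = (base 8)16715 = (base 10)7629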